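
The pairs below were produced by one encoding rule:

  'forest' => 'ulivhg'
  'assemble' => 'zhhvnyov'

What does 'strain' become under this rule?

This is the alphabet-reversal cipher (Atbash): a becomes z, b becomes y, etc.
Applying it to strain: s↔h, t↔g, r↔i, a↔z, i↔r, n↔m.

hgizrm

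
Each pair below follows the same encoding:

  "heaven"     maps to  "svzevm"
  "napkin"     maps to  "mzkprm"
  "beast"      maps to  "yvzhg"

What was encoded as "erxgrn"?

victim

Each pair mirrors across the alphabet (h↔s, e↔v, a↔z): positions sum to 25. Letters are reflected about the middle of the alphabet (position → 25−position): Atbash.
Reversing it on erxgrn: e↔v, r↔i, x↔c, g↔t, r↔i, n↔m.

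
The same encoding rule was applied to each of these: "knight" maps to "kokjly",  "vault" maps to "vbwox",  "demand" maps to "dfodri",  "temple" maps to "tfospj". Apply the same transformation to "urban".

usddr

In knight: k→k is +0, n→o is +1, i→k is +2, g→j is +3 — the shift increases by 1 each position. Letter i (0-indexed) is shifted by i+0, so successive shifts are 0, 1, 2, ….
For urban: u+0=u, r+1=s, b+2=d, a+3=d, n+4=r.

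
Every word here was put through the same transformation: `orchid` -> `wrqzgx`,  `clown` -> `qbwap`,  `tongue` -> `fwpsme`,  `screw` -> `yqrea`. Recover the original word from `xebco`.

delay

o(14)→w(22) and r(17)→r(17) fit y≡7x+2 (mod 26); the inverse of 7 mod 26 is 15. Treating letters as 0–25, the rule is x ↦ 7x + 2 (mod 26).
Decoding xebco: x(23)→15·(23−2)≡3=d; e(4)→15·(4−2)≡4=e; b(1)→15·(1−2)≡11=l; c(2)→15·(2−2)≡0=a; o(14)→15·(14−2)≡24=y (all mod 26).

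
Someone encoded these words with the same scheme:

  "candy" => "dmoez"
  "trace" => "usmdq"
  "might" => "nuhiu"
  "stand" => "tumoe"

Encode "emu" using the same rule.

The shift depends on letter class: consonant c→d is +1, but vowel a→m is +12. Two shifts are in play — +12 for a/e/i/o/u, +1 for every other letter.
On emu: e(vowel)+12=q, m(cons)+1=n, u(vowel)+12=g.

qng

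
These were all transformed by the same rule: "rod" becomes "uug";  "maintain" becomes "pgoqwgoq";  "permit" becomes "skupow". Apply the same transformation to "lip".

oos

The shift depends on letter class: consonant r→u is +3, but vowel o→u is +6. Vowels shift forward by 6 and consonants shift forward by 3.
For lip: l(cons)+3=o, i(vowel)+6=o, p(cons)+3=s.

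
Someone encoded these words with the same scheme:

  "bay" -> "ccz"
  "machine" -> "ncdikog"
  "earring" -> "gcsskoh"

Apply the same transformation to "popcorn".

The shift depends on letter class: consonant b→c is +1, but vowel a→c is +2. The rule splits by letter class: vowels +2, consonants +1.
For popcorn: p(cons)+1=q, o(vowel)+2=q, p(cons)+1=q, c(cons)+1=d, o(vowel)+2=q, r(cons)+1=s, n(cons)+1=o.

qqqdqso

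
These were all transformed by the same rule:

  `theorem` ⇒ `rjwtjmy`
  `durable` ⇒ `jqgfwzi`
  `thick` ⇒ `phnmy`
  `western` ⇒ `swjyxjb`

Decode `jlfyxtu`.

The word is reversed, then every letter is shifted forward by 5.
Decoding jlfyxtu: shift back: j−5=e, l−5=g, f−5=a, y−5=t, x−5=s, t−5=o, u−5=p → egatsop; then reverse → postage.

postage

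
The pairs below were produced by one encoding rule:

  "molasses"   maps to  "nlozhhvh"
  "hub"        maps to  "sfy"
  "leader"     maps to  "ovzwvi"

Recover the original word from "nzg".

mat

Each pair mirrors across the alphabet (m↔n, o↔l, l↔o): positions sum to 25. Each letter is replaced by its mirror in the alphabet: a↔z, b↔y, c↔x, and so on (the Atbash cipher).
Reversing it on nzg: n↔m, z↔a, g↔t.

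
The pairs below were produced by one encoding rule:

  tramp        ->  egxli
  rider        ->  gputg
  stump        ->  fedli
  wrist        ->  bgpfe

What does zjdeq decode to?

t(19)→e(4) and r(17)→g(6) fit y≡25x+23 (mod 26); the inverse of 25 mod 26 is 25. Each letter's alphabet position (a=0..z=25) is mapped through 25·x+23 mod 26 — an affine cipher.
Reversing it on zjdeq: z(25)→25·(25−23)≡24=y; j(9)→25·(9−23)≡14=o; d(3)→25·(3−23)≡20=u; e(4)→25·(4−23)≡19=t; q(16)→25·(16−23)≡7=h (all mod 26).

youth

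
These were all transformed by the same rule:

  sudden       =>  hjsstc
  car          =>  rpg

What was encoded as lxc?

Compare letters: s→h is +15, u→j is +15, d→s is +15 — a constant shift. This is a Caesar cipher with shift 15.
Reversing it on lxc: l−15=w, x−15=i, c−15=n.

win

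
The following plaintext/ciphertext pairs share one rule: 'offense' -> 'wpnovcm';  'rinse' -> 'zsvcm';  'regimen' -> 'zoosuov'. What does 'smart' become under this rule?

It's a Vigenère-style cipher with numeric key [8,10]: position i shifts by key[i mod 2].
For smart: s+8=a, m+10=w, a+8=i, r+10=b, t+8=b.

awibb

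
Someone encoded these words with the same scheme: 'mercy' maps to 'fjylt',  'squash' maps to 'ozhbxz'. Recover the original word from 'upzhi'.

basin

The output letters match the input read backwards, each shifted +7: mercy reversed is ycrem. The word is reversed, then every letter is shifted forward by 7.
Reversing it on upzhi: shift back: u−7=n, p−7=i, z−7=s, h−7=a, i−7=b → nisab; then reverse → basin.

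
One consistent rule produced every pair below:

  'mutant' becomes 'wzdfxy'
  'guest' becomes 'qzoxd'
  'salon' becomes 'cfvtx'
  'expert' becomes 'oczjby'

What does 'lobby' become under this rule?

vtlgi

Shifts by position in mutant: pos 0: m→w (+10), pos 1: u→z (+5), pos 2: t→d (+10), pos 3: a→f (+5) — repeating every 2. The shifts repeat in a cycle of length 2: positions 0,1,… shift by +10, +5, then the pattern repeats.
On lobby: l+10=v, o+5=t, b+10=l, b+5=g, y+10=i.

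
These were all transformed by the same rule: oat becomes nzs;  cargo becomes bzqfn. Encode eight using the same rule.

dhfgs

Each letter is shifted forward by 25 in the alphabet (a Caesar shift of +25).
On eight: e+25=d, i+25=h, g+25=f, h+25=g, t+25=s.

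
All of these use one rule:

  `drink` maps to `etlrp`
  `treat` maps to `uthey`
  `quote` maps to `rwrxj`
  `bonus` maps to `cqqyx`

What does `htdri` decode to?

grand

In drink: d→e is +1, r→t is +2, i→l is +3, n→r is +4 — the shift increases by 1 each position. Letter i (0-indexed) is shifted by i+1, so successive shifts are 1, 2, 3, ….
Decoding htdri: h−1=g, t−2=r, d−3=a, r−4=n, i−5=d.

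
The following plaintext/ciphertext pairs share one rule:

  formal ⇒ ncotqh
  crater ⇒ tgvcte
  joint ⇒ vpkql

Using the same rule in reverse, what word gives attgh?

ferry

The output letters match the input read backwards, each shifted +2: formal reversed is lamrof. The word is reversed, then every letter is shifted forward by 2.
Reversing it on attgh: shift back: a−2=y, t−2=r, t−2=r, g−2=e, h−2=f → yrref; then reverse → ferry.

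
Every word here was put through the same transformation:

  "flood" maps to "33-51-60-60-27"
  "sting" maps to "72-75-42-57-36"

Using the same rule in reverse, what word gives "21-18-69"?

bar

f(#6)→33 and l(#12)→51: differences scale by 3, so n = 3·pos + 15. With a=1..z=26, the number is 3·pos + 15.
Reversing it on 21-18-69: 21→(21−15)÷3=2=b, 18→(18−15)÷3=1=a, 69→(69−15)÷3=18=r.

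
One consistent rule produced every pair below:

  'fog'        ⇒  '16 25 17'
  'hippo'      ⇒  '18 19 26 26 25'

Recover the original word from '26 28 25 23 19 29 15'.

f is letter #6 and maps to 16: an offset of 10. Each letter is replaced by its alphabet position (a=1..z=26) + 10.
Reversing it on 26 28 25 23 19 29 15: 26→(26−10)÷1=16=p, 28→(28−10)÷1=18=r, 25→(25−10)÷1=15=o, 23→(23−10)÷1=13=m, 19→(19−10)÷1=9=i, 29→(29−10)÷1=19=s, 15→(15−10)÷1=5=e.

promise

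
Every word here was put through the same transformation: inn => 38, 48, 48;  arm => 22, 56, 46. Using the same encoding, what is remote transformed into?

i(#9)→38 and n(#14)→48: differences scale by 2, so n = 2·pos + 20. Each letter becomes 2×(its alphabet position, a=1..z=26) + 20.
For remote: r=18→56, e=5→30, m=13→46, o=15→50, t=20→60, e=5→30.

56, 30, 46, 50, 60, 30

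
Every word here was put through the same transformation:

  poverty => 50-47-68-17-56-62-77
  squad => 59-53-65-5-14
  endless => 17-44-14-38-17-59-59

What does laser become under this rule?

38-5-59-17-56

p(#16)→50 and o(#15)→47: differences scale by 3, so n = 3·pos + 2. Each letter becomes 3×(its alphabet position, a=1..z=26) + 2.
For laser: l=12→38, a=1→5, s=19→59, e=5→17, r=18→56.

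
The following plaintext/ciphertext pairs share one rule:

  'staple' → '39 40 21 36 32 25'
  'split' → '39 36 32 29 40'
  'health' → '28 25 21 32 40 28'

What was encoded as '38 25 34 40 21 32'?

rental

Each letter is replaced by its alphabet position (a=1..z=26) + 20.
Reversing it on 38 25 34 40 21 32: 38→(38−20)÷1=18=r, 25→(25−20)÷1=5=e, 34→(34−20)÷1=14=n, 40→(40−20)÷1=20=t, 21→(21−20)÷1=1=a, 32→(32−20)÷1=12=l.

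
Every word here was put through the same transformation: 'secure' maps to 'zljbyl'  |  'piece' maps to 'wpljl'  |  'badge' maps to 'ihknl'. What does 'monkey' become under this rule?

tvurlf

Compare letters: s→z is +7, e→l is +7, c→j is +7 — a constant shift. Each letter is shifted forward by 7 in the alphabet (a Caesar shift of +7).
Applying it to monkey: m+7=t, o+7=v, n+7=u, k+7=r, e+7=l, y+7=f.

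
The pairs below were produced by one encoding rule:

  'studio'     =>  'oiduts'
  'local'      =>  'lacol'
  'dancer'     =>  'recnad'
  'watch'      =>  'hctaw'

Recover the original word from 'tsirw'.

wrist

The word is simply reversed.
Reversing it on tsirw: then reverse → wrist.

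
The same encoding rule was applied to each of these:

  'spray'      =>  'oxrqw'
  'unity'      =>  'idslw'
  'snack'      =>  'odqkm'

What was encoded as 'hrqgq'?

drama

Treating letters as 0–25, the rule is x ↦ 23x + 16 (mod 26).
Decoding hrqgq: h(7)→17·(7−16)≡3=d; r(17)→17·(17−16)≡17=r; q(16)→17·(16−16)≡0=a; g(6)→17·(6−16)≡12=m; q(16)→17·(16−16)≡0=a (all mod 26).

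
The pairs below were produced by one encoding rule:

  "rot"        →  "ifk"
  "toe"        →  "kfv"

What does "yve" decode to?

hen

Compare letters: r→i is +17, o→f is +17, t→k is +17 — a constant shift. Each letter is shifted forward by 17 in the alphabet (a Caesar shift of +17).
Reversing it on yve: y−17=h, v−17=e, e−17=n.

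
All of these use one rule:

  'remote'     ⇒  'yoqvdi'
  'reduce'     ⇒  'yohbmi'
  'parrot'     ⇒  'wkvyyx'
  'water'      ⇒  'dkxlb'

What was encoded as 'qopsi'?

It's a Vigenère-style cipher with numeric key [7,10,4]: position i shifts by key[i mod 3].
Decoding qopsi: q−7=j, o−10=e, p−4=l, s−7=l, i−10=y.

jelly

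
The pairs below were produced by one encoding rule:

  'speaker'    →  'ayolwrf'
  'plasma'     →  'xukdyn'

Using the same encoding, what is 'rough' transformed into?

In speaker: s→a is +8, p→y is +9, e→o is +10, a→l is +11 — the shift increases by 1 each position. Letter i (0-indexed) is shifted by i+8, so successive shifts are 8, 9, 10, ….
For rough: r+8=z, o+9=x, u+10=e, g+11=r, h+12=t.

zxert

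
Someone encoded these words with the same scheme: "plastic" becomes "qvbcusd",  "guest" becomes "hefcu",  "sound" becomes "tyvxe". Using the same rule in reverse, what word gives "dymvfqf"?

college

Shifts by position in plastic: pos 0: p→q (+1), pos 1: l→v (+10), pos 2: a→b (+1), pos 3: s→c (+10) — repeating every 2. It's a Vigenère-style cipher with numeric key [1,10]: position i shifts by key[i mod 2].
Reversing it on dymvfqf: d−1=c, y−10=o, m−1=l, v−10=l, f−1=e, q−10=g, f−1=e.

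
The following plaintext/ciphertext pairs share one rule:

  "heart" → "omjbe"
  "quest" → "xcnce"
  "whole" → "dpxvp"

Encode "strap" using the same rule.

In heart: h→o is +7, e→m is +8, a→j is +9, r→b is +10 — the shift increases by 1 each position. The shift increases by 1 at each position, starting from +7: 7, 8, 9, ….
For strap: s+7=z, t+8=b, r+9=a, a+10=k, p+11=a.

zbaka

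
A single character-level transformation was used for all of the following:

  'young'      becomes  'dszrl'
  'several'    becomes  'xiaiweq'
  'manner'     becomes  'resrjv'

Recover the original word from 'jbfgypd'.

exactly

Shifts by position in young: pos 0: y→d (+5), pos 1: o→s (+4), pos 2: u→z (+5), pos 3: n→r (+4) — repeating every 2. The shifts repeat in a cycle of length 2: positions 0,1,… shift by +5, +4, then the pattern repeats.
Undoing it on jbfgypd: j−5=e, b−4=x, f−5=a, g−4=c, y−5=t, p−4=l, d−5=y.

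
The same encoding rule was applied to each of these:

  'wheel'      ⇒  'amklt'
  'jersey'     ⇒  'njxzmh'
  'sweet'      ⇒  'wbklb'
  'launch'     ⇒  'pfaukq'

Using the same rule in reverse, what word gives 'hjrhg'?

delay

In wheel: w→a is +4, h→m is +5, e→k is +6, e→l is +7 — the shift increases by 1 each position. Each letter shifts forward by (position + 4), i.e. 4, 5, 6, … — the shift grows by one for each successive letter.
Decoding hjrhg: h−4=d, j−5=e, r−6=l, h−7=a, g−8=y.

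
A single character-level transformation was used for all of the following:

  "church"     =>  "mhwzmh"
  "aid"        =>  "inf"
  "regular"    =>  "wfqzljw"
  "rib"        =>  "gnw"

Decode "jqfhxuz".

The output letters match the input read backwards, each shifted +5: church reversed is hcruhc. Two steps: reverse the string, then apply a Caesar shift of +5.
Decoding jqfhxuz: shift back: j−5=e, q−5=l, f−5=a, h−5=c, x−5=s, u−5=p, z−5=u → elacspu; then reverse → upscale.

upscale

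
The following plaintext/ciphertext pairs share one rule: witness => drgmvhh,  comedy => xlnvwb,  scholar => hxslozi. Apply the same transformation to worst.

Each pair mirrors across the alphabet (w↔d, i↔r, t↔g): positions sum to 25. Letters are reflected about the middle of the alphabet (position → 25−position): Atbash.
On worst: w↔d, o↔l, r↔i, s↔h, t↔g.

dlihg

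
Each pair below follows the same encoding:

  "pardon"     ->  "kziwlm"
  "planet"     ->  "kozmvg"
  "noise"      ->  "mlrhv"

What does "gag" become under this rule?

This is the alphabet-reversal cipher (Atbash): a becomes z, b becomes y, etc.
Applying it to gag: g↔t, a↔z, g↔t.

tzt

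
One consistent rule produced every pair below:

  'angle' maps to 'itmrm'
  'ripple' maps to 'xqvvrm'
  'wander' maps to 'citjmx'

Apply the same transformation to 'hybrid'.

nehxqj

The shift depends on letter class: consonant n→t is +6, but vowel a→i is +8. Vowels shift forward by 8 and consonants shift forward by 6.
Applying it to hybrid: h(cons)+6=n, y(cons)+6=e, b(cons)+6=h, r(cons)+6=x, i(vowel)+8=q, d(cons)+6=j.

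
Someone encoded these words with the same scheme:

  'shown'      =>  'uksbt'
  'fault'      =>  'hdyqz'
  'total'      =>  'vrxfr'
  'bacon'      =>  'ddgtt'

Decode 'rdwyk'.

The shift increases by 1 at each position, starting from +2: 2, 3, 4, ….
Decoding rdwyk: r−2=p, d−3=a, w−4=s, y−5=t, k−6=e.

paste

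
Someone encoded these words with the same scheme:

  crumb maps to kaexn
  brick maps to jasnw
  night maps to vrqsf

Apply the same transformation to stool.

acyzx

In crumb: c→k is +8, r→a is +9, u→e is +10, m→x is +11 — the shift increases by 1 each position. Letter i (0-indexed) is shifted by i+8, so successive shifts are 8, 9, 10, ….
For stool: s+8=a, t+9=c, o+10=y, o+11=z, l+12=x.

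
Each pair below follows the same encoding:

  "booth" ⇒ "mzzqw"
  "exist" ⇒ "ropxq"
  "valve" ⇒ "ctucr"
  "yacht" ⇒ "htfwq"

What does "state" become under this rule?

b(1)→m(12) and o(14)→z(25) fit y≡19x+19 (mod 26); the inverse of 19 mod 26 is 11. This is an affine cipher: with a=0,…,z=25, each position x becomes (19x+19) mod 26.
For state: s(18)→19·18+19≡23=x; t(19)→19·19+19≡16=q; a(0)→19·0+19≡19=t; t(19)→19·19+19≡16=q; e(4)→19·4+19≡17=r (all mod 26).

xqtqr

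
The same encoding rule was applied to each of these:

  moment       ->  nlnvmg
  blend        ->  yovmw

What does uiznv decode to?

frame

Each pair mirrors across the alphabet (m↔n, o↔l, m↔n): positions sum to 25. Letters are reflected about the middle of the alphabet (position → 25−position): Atbash.
Undoing it on uiznv: u↔f, i↔r, z↔a, n↔m, v↔e.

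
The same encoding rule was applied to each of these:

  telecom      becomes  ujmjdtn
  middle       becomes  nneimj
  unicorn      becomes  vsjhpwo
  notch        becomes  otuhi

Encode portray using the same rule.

qtsysfz

Shifts by position in telecom: pos 0: t→u (+1), pos 1: e→j (+5), pos 2: l→m (+1), pos 3: e→j (+5) — repeating every 2. A repeating key of period 2 is used — shifts +1, +5 over and over.
For portray: p+1=q, o+5=t, r+1=s, t+5=y, r+1=s, a+5=f, y+1=z.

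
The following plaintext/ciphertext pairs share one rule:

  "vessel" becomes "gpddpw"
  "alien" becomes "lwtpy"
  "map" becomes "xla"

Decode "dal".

It's a constant shift of +11 (ROT11).
Undoing it on dal: d−11=s, a−11=p, l−11=a.

spa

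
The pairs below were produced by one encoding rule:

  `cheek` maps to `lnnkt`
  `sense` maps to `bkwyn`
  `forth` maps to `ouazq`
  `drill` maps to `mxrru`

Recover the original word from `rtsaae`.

injury

Shifts by position in cheek: pos 0: c→l (+9), pos 1: h→n (+6), pos 2: e→n (+9), pos 3: e→k (+6) — repeating every 2. A repeating key of period 2 is used — shifts +9, +6 over and over.
Decoding rtsaae: r−9=i, t−6=n, s−9=j, a−6=u, a−9=r, e−6=y.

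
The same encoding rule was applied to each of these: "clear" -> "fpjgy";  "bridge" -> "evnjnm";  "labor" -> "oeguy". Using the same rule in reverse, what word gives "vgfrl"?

scale

Each letter shifts forward by (position + 3), i.e. 3, 4, 5, … — the shift grows by one for each successive letter.
Reversing it on vgfrl: v−3=s, g−4=c, f−5=a, r−6=l, l−7=e.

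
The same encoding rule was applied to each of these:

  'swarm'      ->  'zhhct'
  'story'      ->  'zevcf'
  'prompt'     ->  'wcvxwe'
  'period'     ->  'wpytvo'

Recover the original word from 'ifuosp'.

bundle

Shifts by position in swarm: pos 0: s→z (+7), pos 1: w→h (+11), pos 2: a→h (+7), pos 3: r→c (+11) — repeating every 2. The shifts repeat in a cycle of length 2: positions 0,1,… shift by +7, +11, then the pattern repeats.
Decoding ifuosp: i−7=b, f−11=u, u−7=n, o−11=d, s−7=l, p−11=e.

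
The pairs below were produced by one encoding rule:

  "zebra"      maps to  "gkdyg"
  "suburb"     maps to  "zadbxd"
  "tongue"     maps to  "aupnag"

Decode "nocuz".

Shifts by position in zebra: pos 0: z→g (+7), pos 1: e→k (+6), pos 2: b→d (+2), pos 3: r→y (+7), pos 4: a→g (+6) — repeating every 3. The shifts repeat in a cycle of length 3: positions 0,1,… shift by +7, +6, +2, then the pattern repeats.
Undoing it on nocuz: n−7=g, o−6=i, c−2=a, u−7=n, z−6=t.

giant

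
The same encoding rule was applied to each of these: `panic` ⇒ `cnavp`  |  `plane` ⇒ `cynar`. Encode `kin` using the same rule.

xva

Compare letters: p→c is +13, a→n is +13, n→a is +13 — a constant shift. Each letter is shifted forward by 13 in the alphabet (a Caesar shift of +13).
On kin: k+13=x, i+13=v, n+13=a.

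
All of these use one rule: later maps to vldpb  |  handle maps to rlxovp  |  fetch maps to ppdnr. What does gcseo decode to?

write

Shifts by position in later: pos 0: l→v (+10), pos 1: a→l (+11), pos 2: t→d (+10), pos 3: e→p (+11) — repeating every 2. It's a Vigenère-style cipher with numeric key [10,11]: position i shifts by key[i mod 2].
Decoding gcseo: g−10=w, c−11=r, s−10=i, e−11=t, o−10=e.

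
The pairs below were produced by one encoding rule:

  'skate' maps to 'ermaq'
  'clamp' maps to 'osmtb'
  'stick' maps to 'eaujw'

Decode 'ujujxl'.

Shifts by position in skate: pos 0: s→e (+12), pos 1: k→r (+7), pos 2: a→m (+12), pos 3: t→a (+7) — repeating every 2. It's a Vigenère-style cipher with numeric key [12,7]: position i shifts by key[i mod 2].
Reversing it on ujujxl: u−12=i, j−7=c, u−12=i, j−7=c, x−12=l, l−7=e.

icicle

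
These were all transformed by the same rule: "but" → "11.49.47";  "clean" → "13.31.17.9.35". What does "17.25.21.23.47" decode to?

eight

b(#2)→11 and u(#21)→49: differences scale by 2, so n = 2·pos + 7. The formula is n = 2×(alphabet index, a=1) + 7.
Undoing it on 17.25.21.23.47: 17→(17−7)÷2=5=e, 25→(25−7)÷2=9=i, 21→(21−7)÷2=7=g, 23→(23−7)÷2=8=h, 47→(47−7)÷2=20=t.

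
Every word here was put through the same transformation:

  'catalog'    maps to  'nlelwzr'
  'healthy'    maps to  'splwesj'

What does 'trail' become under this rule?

ecltw

Compare letters: c→n is +11, a→l is +11, t→e is +11 — a constant shift. Each letter is shifted forward by 11 in the alphabet (a Caesar shift of +11).
For trail: t+11=e, r+11=c, a+11=l, i+11=t, l+11=w.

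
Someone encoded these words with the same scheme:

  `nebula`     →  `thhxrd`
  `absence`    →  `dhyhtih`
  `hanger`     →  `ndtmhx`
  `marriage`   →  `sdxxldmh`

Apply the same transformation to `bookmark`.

hrrqsdxq

The shift depends on letter class: consonant n→t is +6, but vowel e→h is +3. Vowels shift forward by 3 and consonants shift forward by 6.
On bookmark: b(cons)+6=h, o(vowel)+3=r, o(vowel)+3=r, k(cons)+6=q, m(cons)+6=s, a(vowel)+3=d, r(cons)+6=x, k(cons)+6=q.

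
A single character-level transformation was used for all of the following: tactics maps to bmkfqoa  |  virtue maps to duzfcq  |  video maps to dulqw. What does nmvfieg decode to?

fantasy

Shifts by position in tactics: pos 0: t→b (+8), pos 1: a→m (+12), pos 2: c→k (+8), pos 3: t→f (+12) — repeating every 2. The shifts repeat in a cycle of length 2: positions 0,1,… shift by +8, +12, then the pattern repeats.
Reversing it on nmvfieg: n−8=f, m−12=a, v−8=n, f−12=t, i−8=a, e−12=s, g−8=y.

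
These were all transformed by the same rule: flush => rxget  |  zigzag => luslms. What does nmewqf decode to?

Compare letters: f→r is +12, l→x is +12, u→g is +12 — a constant shift. Every letter moves 12 places later in the alphabet, wrapping around z→a.
Undoing it on nmewqf: n−12=b, m−12=a, e−12=s, w−12=k, q−12=e, f−12=t.

basket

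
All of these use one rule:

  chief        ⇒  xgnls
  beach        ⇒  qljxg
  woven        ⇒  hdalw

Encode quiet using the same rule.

Each letter's alphabet position (a=0..z=25) is mapped through 7·x+9 mod 26 — an affine cipher.
On quiet: q(16)→7·16+9≡17=r; u(20)→7·20+9≡19=t; i(8)→7·8+9≡13=n; e(4)→7·4+9≡11=l; t(19)→7·19+9≡12=m (all mod 26).

rtnlm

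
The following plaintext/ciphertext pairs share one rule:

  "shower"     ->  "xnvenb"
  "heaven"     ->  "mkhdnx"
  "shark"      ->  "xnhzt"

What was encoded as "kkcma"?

In shower: s→x is +5, h→n is +6, o→v is +7, w→e is +8 — the shift increases by 1 each position. Each letter shifts forward by (position + 5), i.e. 5, 6, 7, … — the shift grows by one for each successive letter.
Reversing it on kkcma: k−5=f, k−6=e, c−7=v, m−8=e, a−9=r.

fever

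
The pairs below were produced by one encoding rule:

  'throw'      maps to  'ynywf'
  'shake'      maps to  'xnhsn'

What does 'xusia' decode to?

solar

Letter i (0-indexed) is shifted by i+5, so successive shifts are 5, 6, 7, ….
Undoing it on xusia: x−5=s, u−6=o, s−7=l, i−8=a, a−9=r.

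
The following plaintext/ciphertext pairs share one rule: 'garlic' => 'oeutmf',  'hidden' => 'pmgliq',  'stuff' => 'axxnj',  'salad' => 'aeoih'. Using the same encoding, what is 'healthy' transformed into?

A repeating key of period 3 is used — shifts +8, +4, +3 over and over.
Applying it to healthy: h+8=p, e+4=i, a+3=d, l+8=t, t+4=x, h+3=k, y+8=g.

pidtxkg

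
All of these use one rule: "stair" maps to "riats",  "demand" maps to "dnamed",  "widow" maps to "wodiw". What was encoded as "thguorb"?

The output letters match the input read backwards: stair reversed is riats. It's just the letters in reverse order.
Reversing it on thguorb: then reverse → brought.

brought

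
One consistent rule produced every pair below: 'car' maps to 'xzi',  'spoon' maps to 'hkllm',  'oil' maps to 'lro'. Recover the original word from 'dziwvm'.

warden

Each pair mirrors across the alphabet (c↔x, a↔z, r↔i): positions sum to 25. This is the alphabet-reversal cipher (Atbash): a becomes z, b becomes y, etc.
Decoding dziwvm: d↔w, z↔a, i↔r, w↔d, v↔e, m↔n.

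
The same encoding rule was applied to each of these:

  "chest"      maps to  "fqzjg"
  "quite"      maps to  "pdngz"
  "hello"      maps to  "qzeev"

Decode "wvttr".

foggy

c(2)→f(5) and h(7)→q(16) fit y≡23x+11 (mod 26); the inverse of 23 mod 26 is 17. Each letter's alphabet position (a=0..z=25) is mapped through 23·x+11 mod 26 — an affine cipher.
Undoing it on wvttr: w(22)→17·(22−11)≡5=f; v(21)→17·(21−11)≡14=o; t(19)→17·(19−11)≡6=g; t(19)→17·(19−11)≡6=g; r(17)→17·(17−11)≡24=y (all mod 26).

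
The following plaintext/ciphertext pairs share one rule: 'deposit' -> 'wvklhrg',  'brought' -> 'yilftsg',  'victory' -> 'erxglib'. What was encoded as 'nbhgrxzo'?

mystical

Each pair mirrors across the alphabet (d↔w, e↔v, p↔k): positions sum to 25. Each letter is replaced by its mirror in the alphabet: a↔z, b↔y, c↔x, and so on (the Atbash cipher).
Decoding nbhgrxzo: n↔m, b↔y, h↔s, g↔t, r↔i, x↔c, z↔a, o↔l.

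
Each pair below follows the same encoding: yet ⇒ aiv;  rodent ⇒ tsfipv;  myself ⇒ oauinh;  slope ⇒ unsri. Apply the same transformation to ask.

eum

The shift depends on letter class: consonant y→a is +2, but vowel e→i is +4. Vowels shift forward by 4 and consonants shift forward by 2.
Applying it to ask: a(vowel)+4=e, s(cons)+2=u, k(cons)+2=m.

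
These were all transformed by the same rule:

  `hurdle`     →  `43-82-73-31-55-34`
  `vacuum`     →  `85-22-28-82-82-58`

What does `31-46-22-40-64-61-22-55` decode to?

h(#8)→43 and u(#21)→82: differences scale by 3, so n = 3·pos + 19. With a=1..z=26, the number is 3·pos + 19.
Reversing it on 31-46-22-40-64-61-22-55: 31→(31−19)÷3=4=d, 46→(46−19)÷3=9=i, 22→(22−19)÷3=1=a, 40→(40−19)÷3=7=g, 64→(64−19)÷3=15=o, 61→(61−19)÷3=14=n, 22→(22−19)÷3=1=a, 55→(55−19)÷3=12=l.

diagonal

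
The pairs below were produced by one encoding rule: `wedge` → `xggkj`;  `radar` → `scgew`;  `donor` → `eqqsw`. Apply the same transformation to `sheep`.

In wedge: w→x is +1, e→g is +2, d→g is +3, g→k is +4 — the shift increases by 1 each position. Letter i (0-indexed) is shifted by i+1, so successive shifts are 1, 2, 3, ….
On sheep: s+1=t, h+2=j, e+3=h, e+4=i, p+5=u.

tjhiu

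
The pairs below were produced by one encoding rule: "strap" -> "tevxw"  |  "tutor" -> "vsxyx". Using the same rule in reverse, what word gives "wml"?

his

The output letters match the input read backwards, each shifted +4: strap reversed is parts. Read the word backwards and shift each letter +4.
Decoding wml: shift back: w−4=s, m−4=i, l−4=h → sih; then reverse → his.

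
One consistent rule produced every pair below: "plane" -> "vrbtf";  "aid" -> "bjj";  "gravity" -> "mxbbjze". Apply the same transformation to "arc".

The shift depends on letter class: consonant p→v is +6, but vowel a→b is +1. The rule splits by letter class: vowels +1, consonants +6.
For arc: a(vowel)+1=b, r(cons)+6=x, c(cons)+6=i.

bxi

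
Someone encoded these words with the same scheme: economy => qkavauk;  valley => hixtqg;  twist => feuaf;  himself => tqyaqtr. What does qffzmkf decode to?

extract

Shifts by position in economy: pos 0: e→q (+12), pos 1: c→k (+8), pos 2: o→a (+12), pos 3: n→v (+8) — repeating every 2. The shifts repeat in a cycle of length 2: positions 0,1,… shift by +12, +8, then the pattern repeats.
Decoding qffzmkf: q−12=e, f−8=x, f−12=t, z−8=r, m−12=a, k−8=c, f−12=t.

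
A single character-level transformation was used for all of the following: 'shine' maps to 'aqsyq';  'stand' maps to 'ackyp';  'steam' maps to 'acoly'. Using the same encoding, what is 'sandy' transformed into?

ajxok

In shine: s→a is +8, h→q is +9, i→s is +10, n→y is +11 — the shift increases by 1 each position. The shift increases by 1 at each position, starting from +8: 8, 9, 10, ….
On sandy: s+8=a, a+9=j, n+10=x, d+11=o, y+12=k.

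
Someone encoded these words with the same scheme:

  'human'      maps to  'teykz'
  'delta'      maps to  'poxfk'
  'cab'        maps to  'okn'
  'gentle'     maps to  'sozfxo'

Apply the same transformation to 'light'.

xsstf

Vowels shift forward by 10 and consonants shift forward by 12.
For light: l(cons)+12=x, i(vowel)+10=s, g(cons)+12=s, h(cons)+12=t, t(cons)+12=f.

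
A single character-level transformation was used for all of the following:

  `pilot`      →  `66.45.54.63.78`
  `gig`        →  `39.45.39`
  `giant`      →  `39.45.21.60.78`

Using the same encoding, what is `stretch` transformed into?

75.78.72.33.78.27.42

p(#16)→66 and i(#9)→45: differences scale by 3, so n = 3·pos + 18. Each letter becomes 3×(its alphabet position, a=1..z=26) + 18.
For stretch: s=19→75, t=20→78, r=18→72, e=5→33, t=20→78, c=3→27, h=8→42.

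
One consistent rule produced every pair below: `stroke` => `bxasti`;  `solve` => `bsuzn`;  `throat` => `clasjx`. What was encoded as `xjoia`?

offer

Shifts by position in stroke: pos 0: s→b (+9), pos 1: t→x (+4), pos 2: r→a (+9), pos 3: o→s (+4) — repeating every 2. It's a Vigenère-style cipher with numeric key [9,4]: position i shifts by key[i mod 2].
Decoding xjoia: x−9=o, j−4=f, o−9=f, i−4=e, a−9=r.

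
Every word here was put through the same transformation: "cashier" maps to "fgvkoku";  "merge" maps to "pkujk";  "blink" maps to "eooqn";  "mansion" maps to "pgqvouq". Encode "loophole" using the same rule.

The shift depends on letter class: consonant c→f is +3, but vowel a→g is +6. Vowels shift forward by 6 and consonants shift forward by 3.
For loophole: l(cons)+3=o, o(vowel)+6=u, o(vowel)+6=u, p(cons)+3=s, h(cons)+3=k, o(vowel)+6=u, l(cons)+3=o, e(vowel)+6=k.

ouuskuok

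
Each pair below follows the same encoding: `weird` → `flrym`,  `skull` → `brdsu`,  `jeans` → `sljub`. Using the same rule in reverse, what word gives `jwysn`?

The shifts repeat in a cycle of length 2: positions 0,1,… shift by +9, +7, then the pattern repeats.
Undoing it on jwysn: j−9=a, w−7=p, y−9=p, s−7=l, n−9=e.

apple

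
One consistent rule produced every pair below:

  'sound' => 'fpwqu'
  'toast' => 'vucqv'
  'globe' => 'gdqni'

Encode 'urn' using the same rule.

ptw

The word is reversed, then every letter is shifted forward by 2.
Applying it to urn: reverse → nru; then shift: n+2=p, r+2=t, u+2=w.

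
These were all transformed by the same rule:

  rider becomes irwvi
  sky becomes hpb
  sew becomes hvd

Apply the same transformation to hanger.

szmtvi

Each letter is replaced by its mirror in the alphabet: a↔z, b↔y, c↔x, and so on (the Atbash cipher).
For hanger: h↔s, a↔z, n↔m, g↔t, e↔v, r↔i.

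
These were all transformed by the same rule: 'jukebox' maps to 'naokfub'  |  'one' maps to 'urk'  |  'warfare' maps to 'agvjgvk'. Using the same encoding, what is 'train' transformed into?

Two shifts are in play — +6 for a/e/i/o/u, +4 for every other letter.
Applying it to train: t(cons)+4=x, r(cons)+4=v, a(vowel)+6=g, i(vowel)+6=o, n(cons)+4=r.

xvgor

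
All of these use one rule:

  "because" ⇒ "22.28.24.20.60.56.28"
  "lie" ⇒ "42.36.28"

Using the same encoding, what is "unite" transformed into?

60.46.36.58.28

b(#2)→22 and e(#5)→28: differences scale by 2, so n = 2·pos + 18. With a=1..z=26, the number is 2·pos + 18.
Applying it to unite: u=21→60, n=14→46, i=9→36, t=20→58, e=5→28.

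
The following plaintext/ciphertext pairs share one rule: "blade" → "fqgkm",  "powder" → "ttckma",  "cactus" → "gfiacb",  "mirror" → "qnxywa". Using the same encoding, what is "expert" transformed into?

The shift increases by 1 at each position, starting from +4: 4, 5, 6, ….
Applying it to expert: e+4=i, x+5=c, p+6=v, e+7=l, r+8=z, t+9=c.

icvlzc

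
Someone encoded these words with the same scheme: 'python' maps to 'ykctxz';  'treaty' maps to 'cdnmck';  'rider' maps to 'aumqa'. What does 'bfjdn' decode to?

stare

Shifts by position in python: pos 0: p→y (+9), pos 1: y→k (+12), pos 2: t→c (+9), pos 3: h→t (+12) — repeating every 2. It's a Vigenère-style cipher with numeric key [9,12]: position i shifts by key[i mod 2].
Undoing it on bfjdn: b−9=s, f−12=t, j−9=a, d−12=r, n−9=e.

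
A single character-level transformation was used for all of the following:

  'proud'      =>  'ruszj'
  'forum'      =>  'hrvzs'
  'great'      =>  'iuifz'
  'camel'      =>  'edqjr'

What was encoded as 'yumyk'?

In proud: p→r is +2, r→u is +3, o→s is +4, u→z is +5 — the shift increases by 1 each position. Letter i (0-indexed) is shifted by i+2, so successive shifts are 2, 3, 4, ….
Reversing it on yumyk: y−2=w, u−3=r, m−4=i, y−5=t, k−6=e.

write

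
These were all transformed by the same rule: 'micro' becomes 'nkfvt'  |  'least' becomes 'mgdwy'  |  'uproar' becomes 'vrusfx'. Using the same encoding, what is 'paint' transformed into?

In micro: m→n is +1, i→k is +2, c→f is +3, r→v is +4 — the shift increases by 1 each position. Each letter shifts forward by (position + 1), i.e. 1, 2, 3, … — the shift grows by one for each successive letter.
On paint: p+1=q, a+2=c, i+3=l, n+4=r, t+5=y.

qclry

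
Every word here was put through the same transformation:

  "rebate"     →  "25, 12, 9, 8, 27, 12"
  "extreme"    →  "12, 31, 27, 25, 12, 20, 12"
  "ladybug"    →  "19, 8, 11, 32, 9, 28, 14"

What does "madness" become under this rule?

20, 8, 11, 21, 12, 26, 26

The number is (letter's place in the alphabet, a=1) + 7.
Applying it to madness: m=13→20, a=1→8, d=4→11, n=14→21, e=5→12, s=19→26, s=19→26.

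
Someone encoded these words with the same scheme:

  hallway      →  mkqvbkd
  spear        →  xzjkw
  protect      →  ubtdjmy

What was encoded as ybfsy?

trait

Shifts by position in hallway: pos 0: h→m (+5), pos 1: a→k (+10), pos 2: l→q (+5), pos 3: l→v (+10) — repeating every 2. A repeating key of period 2 is used — shifts +5, +10 over and over.
Undoing it on ybfsy: y−5=t, b−10=r, f−5=a, s−10=i, y−5=t.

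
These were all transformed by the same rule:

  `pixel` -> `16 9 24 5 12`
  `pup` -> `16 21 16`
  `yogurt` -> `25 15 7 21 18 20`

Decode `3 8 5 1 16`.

cheap

p is letter #16 and maps to 16: an offset of 0. Letters become their 1-indexed alphabet positions: a=1 … z=26.
Reversing it on 3 8 5 1 16: 3=c, 8=h, 5=e, 1=a, 16=p.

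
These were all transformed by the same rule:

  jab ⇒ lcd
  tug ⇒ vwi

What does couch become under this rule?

Compare letters: j→l is +2, a→c is +2, b→d is +2 — a constant shift. This is a Caesar cipher with shift 2.
Applying it to couch: c+2=e, o+2=q, u+2=w, c+2=e, h+2=j.

eqwej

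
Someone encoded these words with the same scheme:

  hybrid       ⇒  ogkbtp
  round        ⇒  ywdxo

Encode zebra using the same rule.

In hybrid: h→o is +7, y→g is +8, b→k is +9, r→b is +10 — the shift increases by 1 each position. Letter i (0-indexed) is shifted by i+7, so successive shifts are 7, 8, 9, ….
For zebra: z+7=g, e+8=m, b+9=k, r+10=b, a+11=l.

gmkbl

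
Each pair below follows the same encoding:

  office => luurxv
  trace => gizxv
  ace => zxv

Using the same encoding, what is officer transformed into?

luurxvi

Each letter is replaced by its mirror in the alphabet: a↔z, b↔y, c↔x, and so on (the Atbash cipher).
Applying it to officer: o↔l, f↔u, f↔u, i↔r, c↔x, e↔v, r↔i.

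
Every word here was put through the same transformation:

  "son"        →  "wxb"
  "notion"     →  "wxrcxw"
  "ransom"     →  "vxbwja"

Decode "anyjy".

paper

The output letters match the input read backwards, each shifted +9: son reversed is nos. The word is reversed, then every letter is shifted forward by 9.
Reversing it on anyjy: shift back: a−9=r, n−9=e, y−9=p, j−9=a, y−9=p → repap; then reverse → paper.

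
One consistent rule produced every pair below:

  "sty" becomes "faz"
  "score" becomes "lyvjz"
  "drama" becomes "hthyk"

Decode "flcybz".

survey

Read the word backwards and shift each letter +7.
Undoing it on flcybz: shift back: f−7=y, l−7=e, c−7=v, y−7=r, b−7=u, z−7=s → yevrus; then reverse → survey.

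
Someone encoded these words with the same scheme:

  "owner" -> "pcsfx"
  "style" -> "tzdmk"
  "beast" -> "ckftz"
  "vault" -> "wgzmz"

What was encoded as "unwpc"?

Shifts by position in owner: pos 0: o→p (+1), pos 1: w→c (+6), pos 2: n→s (+5), pos 3: e→f (+1), pos 4: r→x (+6) — repeating every 3. A repeating key of period 3 is used — shifts +1, +6, +5 over and over.
Undoing it on unwpc: u−1=t, n−6=h, w−5=r, p−1=o, c−6=w.

throw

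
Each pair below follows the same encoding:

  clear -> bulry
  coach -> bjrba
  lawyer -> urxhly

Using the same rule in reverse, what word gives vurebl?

c(2)→b(1) and l(11)→u(20) fit y≡5x+17 (mod 26); the inverse of 5 mod 26 is 21. Treating letters as 0–25, the rule is x ↦ 5x + 17 (mod 26).
Reversing it on vurebl: v(21)→21·(21−17)≡6=g; u(20)→21·(20−17)≡11=l; r(17)→21·(17−17)≡0=a; e(4)→21·(4−17)≡13=n; b(1)→21·(1−17)≡2=c; l(11)→21·(11−17)≡4=e (all mod 26).

glance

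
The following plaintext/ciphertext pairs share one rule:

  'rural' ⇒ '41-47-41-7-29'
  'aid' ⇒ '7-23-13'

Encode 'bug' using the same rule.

The formula is n = 2×(alphabet index, a=1) + 5.
On bug: b=2→9, u=21→47, g=7→19.

9-47-19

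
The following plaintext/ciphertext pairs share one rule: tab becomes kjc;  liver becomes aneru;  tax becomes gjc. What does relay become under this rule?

The output letters match the input read backwards, each shifted +9: tab reversed is bat. Read the word backwards and shift each letter +9.
For relay: reverse → yaler; then shift: y+9=h, a+9=j, l+9=u, e+9=n, r+9=a.

hjuna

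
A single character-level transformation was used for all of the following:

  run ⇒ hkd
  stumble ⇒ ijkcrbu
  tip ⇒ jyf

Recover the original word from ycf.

imp

Compare letters: r→h is +16, u→k is +16, n→d is +16 — a constant shift. It's a constant shift of +16 (ROT16).
Decoding ycf: y−16=i, c−16=m, f−16=p.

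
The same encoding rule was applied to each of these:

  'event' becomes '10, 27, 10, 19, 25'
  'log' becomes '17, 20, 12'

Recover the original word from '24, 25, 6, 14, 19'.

stain

The number is (letter's place in the alphabet, a=1) + 5.
Decoding 24, 25, 6, 14, 19: 24→(24−5)÷1=19=s, 25→(25−5)÷1=20=t, 6→(6−5)÷1=1=a, 14→(14−5)÷1=9=i, 19→(19−5)÷1=14=n.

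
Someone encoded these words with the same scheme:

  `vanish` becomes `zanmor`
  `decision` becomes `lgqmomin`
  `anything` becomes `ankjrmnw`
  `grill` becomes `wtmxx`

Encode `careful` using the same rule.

qatgbex

v(21)→z(25) and a(0)→a(0) fit y≡21x+0 (mod 26); the inverse of 21 mod 26 is 5. Each letter's alphabet position (a=0..z=25) is mapped through 21·x+0 mod 26 — an affine cipher.
On careful: c(2)→21·2+0≡16=q; a(0)→21·0+0≡0=a; r(17)→21·17+0≡19=t; e(4)→21·4+0≡6=g; f(5)→21·5+0≡1=b; u(20)→21·20+0≡4=e; l(11)→21·11+0≡23=x (all mod 26).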